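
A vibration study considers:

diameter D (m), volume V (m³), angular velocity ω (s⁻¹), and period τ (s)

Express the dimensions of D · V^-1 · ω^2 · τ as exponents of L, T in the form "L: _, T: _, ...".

L: -2, T: -1

Collect each base-dimension exponent across the product:
  L: (1) − (3) + 2·(0) + (0) = -2
  T: (0) − (0) + 2·(-1) + (1) = -1
So the dimensions are [L⁻² T⁻¹].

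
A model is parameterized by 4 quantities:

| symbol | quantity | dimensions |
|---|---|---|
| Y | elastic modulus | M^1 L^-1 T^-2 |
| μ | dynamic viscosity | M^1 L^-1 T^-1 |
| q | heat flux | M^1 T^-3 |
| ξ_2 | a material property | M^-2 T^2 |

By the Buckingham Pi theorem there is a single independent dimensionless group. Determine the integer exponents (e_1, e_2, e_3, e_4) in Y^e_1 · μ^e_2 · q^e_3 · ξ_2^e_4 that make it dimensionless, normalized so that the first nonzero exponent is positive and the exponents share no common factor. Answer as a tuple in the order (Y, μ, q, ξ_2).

M: e_1·(1) + e_2·(1) + e_3·(1) + e_4·(-2) = 0
L: e_1·(-1) + e_2·(-1) + e_3·(0) + e_4·(0) = 0
T: e_1·(-2) + e_2·(-1) + e_3·(-3) + e_4·(2) = 0
Solving this homogeneous linear system for the smallest-integer solution (first nonzero entry positive) gives (4, -4, -2, -1).

(4, -4, -2, -1)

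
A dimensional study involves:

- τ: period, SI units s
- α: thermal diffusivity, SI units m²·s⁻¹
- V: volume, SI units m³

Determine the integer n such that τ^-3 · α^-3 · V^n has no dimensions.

Balance the L exponent: (3)·n from V, plus −3·(0) − 3·(2) = -6 from the rest, must sum to zero.
3n − 6 = 0, so n = 2.

2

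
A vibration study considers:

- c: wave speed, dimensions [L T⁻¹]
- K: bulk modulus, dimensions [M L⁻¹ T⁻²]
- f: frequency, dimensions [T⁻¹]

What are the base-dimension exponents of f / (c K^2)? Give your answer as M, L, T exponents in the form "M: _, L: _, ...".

Collect each base-dimension exponent across the product:
  M: −(0) − 2·(1) + (0) = -2
  L: −(1) − 2·(-1) + (0) = 1
  T: −(-1) − 2·(-2) + (-1) = 4
So the dimensions are [M⁻² L T⁴].

M: -2, L: 1, T: 4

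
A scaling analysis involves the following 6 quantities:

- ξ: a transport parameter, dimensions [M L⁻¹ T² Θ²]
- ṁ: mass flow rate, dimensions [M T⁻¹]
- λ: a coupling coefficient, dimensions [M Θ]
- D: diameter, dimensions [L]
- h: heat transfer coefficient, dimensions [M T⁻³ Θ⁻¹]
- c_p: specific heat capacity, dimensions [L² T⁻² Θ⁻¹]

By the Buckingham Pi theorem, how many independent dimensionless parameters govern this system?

There are 6 variables and 4 base dimensions (M, L, T, Θ).
The dimension matrix has rank 4.
Independent dimensionless groups: 6 − 4 = 2.

2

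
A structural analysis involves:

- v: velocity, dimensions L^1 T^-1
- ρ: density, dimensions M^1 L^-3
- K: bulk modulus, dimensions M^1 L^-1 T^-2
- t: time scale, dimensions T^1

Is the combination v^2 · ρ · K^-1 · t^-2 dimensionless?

no

Sum the exponent of each base dimension across the product:
  M: 2·[v]_M + [ρ]_M − [K]_M − 2·[t]_M = 2·(0) + (1) − (1) − 2·(0) = 0
  L: 2·[v]_L + [ρ]_L − [K]_L − 2·[t]_L = 2·(1) + (-3) − (-1) − 2·(0) = 0
  T: 2·[v]_T + [ρ]_T − [K]_T − 2·[t]_T = 2·(-1) + (0) − (-2) − 2·(1) = -2
Net dimensions [T⁻²] ≠ [1] — not dimensionless.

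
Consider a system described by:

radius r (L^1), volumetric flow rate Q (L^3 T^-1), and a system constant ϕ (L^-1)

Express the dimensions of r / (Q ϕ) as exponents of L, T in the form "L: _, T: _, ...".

Collect each base-dimension exponent across the product:
  L: (1) − (3) − (-1) = -1
  T: (0) − (-1) − (0) = 1
So the dimensions are [L⁻¹ T].

L: -1, T: 1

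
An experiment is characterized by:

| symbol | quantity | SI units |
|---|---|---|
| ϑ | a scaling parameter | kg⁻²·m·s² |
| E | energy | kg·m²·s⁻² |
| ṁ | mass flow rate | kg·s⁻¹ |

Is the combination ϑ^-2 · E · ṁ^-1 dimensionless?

Sum the exponent of each base dimension across the product:
  M: −2·[ϑ]_M + [E]_M − [ṁ]_M = −2·(-2) + (1) − (1) = 4
  L: −2·[ϑ]_L + [E]_L − [ṁ]_L = −2·(1) + (2) − (0) = 0
  T: −2·[ϑ]_T + [E]_T − [ṁ]_T = −2·(2) + (-2) − (-1) = -5
Net dimensions [M⁴ T⁻⁵] ≠ [1] — not dimensionless.

no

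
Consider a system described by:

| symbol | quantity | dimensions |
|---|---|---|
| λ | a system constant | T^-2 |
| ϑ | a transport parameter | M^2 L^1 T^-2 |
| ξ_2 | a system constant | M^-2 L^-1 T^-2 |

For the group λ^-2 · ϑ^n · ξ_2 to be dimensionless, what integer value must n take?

1

Balance the M exponent: (2)·n from ϑ, plus −2·(0) + (-2) = -2 from the rest, must sum to zero.
2n − 2 = 0, so n = 1.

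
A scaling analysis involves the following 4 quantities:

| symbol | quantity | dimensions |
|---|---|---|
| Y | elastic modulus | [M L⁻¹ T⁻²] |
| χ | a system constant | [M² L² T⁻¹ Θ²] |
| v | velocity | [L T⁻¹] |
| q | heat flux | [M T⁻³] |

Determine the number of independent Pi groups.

1

There are 4 variables and 4 base dimensions (M, L, T, Θ).
The dimension matrix has rank 3 (less than 4: the dimension vectors are linearly dependent).
Independent dimensionless groups: 4 − 3 = 1.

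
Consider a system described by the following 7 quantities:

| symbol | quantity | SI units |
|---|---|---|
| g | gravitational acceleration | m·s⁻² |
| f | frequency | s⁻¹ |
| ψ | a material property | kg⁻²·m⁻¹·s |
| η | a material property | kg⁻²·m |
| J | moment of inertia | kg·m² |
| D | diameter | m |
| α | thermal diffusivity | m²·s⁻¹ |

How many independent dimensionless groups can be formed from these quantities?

There are 7 variables and 3 base dimensions (M, L, T).
The dimension matrix has rank 3.
Independent dimensionless groups: 7 − 3 = 4.

4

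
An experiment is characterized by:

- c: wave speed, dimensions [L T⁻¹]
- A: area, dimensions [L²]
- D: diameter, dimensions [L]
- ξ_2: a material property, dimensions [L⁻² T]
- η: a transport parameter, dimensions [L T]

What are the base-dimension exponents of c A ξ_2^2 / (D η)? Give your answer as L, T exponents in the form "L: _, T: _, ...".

L: -3, T: 0

Collect each base-dimension exponent across the product:
  L: (1) + (2) − (1) + 2·(-2) − (1) = -3
  T: (-1) + (0) − (0) + 2·(1) − (1) = 0
So the dimensions are [L⁻³].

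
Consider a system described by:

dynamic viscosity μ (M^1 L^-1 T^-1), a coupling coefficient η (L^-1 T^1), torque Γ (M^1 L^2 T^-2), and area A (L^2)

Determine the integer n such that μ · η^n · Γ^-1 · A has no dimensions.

-1

Balance the L exponent: (-1)·n from η, plus (-1) − (2) + (2) = -1 from the rest, must sum to zero.
−n − 1 = 0, so n = -1.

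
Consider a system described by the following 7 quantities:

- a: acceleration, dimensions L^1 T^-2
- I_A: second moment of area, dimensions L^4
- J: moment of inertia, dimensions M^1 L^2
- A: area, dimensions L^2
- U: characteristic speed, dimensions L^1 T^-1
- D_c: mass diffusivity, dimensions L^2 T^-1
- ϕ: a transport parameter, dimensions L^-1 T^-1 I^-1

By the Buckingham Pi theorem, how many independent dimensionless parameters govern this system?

There are 7 variables and 4 base dimensions (M, L, T, I).
The dimension matrix has rank 4.
Independent dimensionless groups: 7 − 4 = 3.

3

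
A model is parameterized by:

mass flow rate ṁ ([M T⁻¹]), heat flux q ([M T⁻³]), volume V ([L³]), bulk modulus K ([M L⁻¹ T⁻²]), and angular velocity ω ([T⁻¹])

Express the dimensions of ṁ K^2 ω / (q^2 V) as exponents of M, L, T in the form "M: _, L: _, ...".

M: 1, L: -5, T: 0

Collect each base-dimension exponent across the product:
  M: (1) − 2·(1) − (0) + 2·(1) + (0) = 1
  L: (0) − 2·(0) − (3) + 2·(-1) + (0) = -5
  T: (-1) − 2·(-3) − (0) + 2·(-2) + (-1) = 0
So the dimensions are [M L⁻⁵].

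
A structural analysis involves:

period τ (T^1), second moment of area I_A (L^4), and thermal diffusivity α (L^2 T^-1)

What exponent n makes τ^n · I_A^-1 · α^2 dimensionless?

2

Balance the T exponent: (1)·n from τ, plus −(0) + 2·(-1) = -2 from the rest, must sum to zero.
n − 2 = 0, so n = 2.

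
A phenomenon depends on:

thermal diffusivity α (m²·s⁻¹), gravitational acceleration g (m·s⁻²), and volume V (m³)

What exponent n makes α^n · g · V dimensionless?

-2

Balance the L exponent: (2)·n from α, plus (1) + (3) = 4 from the rest, must sum to zero.
2n + 4 = 0, so n = -2.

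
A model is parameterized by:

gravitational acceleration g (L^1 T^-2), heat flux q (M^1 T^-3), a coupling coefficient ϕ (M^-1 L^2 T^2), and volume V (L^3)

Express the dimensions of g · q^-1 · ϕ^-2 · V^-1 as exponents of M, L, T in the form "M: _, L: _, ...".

Collect each base-dimension exponent across the product:
  M: (0) − (1) − 2·(-1) − (0) = 1
  L: (1) − (0) − 2·(2) − (3) = -6
  T: (-2) − (-3) − 2·(2) − (0) = -3
So the dimensions are [M L⁻⁶ T⁻³].

M: 1, L: -6, T: -3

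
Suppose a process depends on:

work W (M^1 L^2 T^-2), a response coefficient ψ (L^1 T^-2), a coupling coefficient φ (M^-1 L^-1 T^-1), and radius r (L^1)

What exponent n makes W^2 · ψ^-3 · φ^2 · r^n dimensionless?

Balance the L exponent: (1)·n from r, plus 2·(2) − 3·(1) + 2·(-1) = -1 from the rest, must sum to zero.
n − 1 = 0, so n = 1.

1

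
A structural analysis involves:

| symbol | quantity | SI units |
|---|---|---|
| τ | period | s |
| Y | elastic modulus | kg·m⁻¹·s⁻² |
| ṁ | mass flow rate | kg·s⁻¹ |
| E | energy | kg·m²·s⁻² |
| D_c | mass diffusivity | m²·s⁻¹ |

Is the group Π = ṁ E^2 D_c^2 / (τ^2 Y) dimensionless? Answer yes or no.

no

Sum the exponent of each base dimension across the product:
  M: −2·[τ]_M − [Y]_M + [ṁ]_M + 2·[E]_M + 2·[D_c]_M = −2·(0) − (1) + (1) + 2·(1) + 2·(0) = 2
  L: −2·[τ]_L − [Y]_L + [ṁ]_L + 2·[E]_L + 2·[D_c]_L = −2·(0) − (-1) + (0) + 2·(2) + 2·(2) = 9
  T: −2·[τ]_T − [Y]_T + [ṁ]_T + 2·[E]_T + 2·[D_c]_T = −2·(1) − (-2) + (-1) + 2·(-2) + 2·(-1) = -7
Net dimensions [M² L⁹ T⁻⁷] ≠ [1] — not dimensionless.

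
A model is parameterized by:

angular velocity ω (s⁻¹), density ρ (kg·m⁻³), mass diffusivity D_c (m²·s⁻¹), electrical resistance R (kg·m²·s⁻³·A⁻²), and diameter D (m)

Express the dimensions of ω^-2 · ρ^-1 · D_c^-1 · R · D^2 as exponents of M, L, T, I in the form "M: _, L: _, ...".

Collect each base-dimension exponent across the product:
  M: −2·(0) − (1) − (0) + (1) + 2·(0) = 0
  L: −2·(0) − (-3) − (2) + (2) + 2·(1) = 5
  T: −2·(-1) − (0) − (-1) + (-3) + 2·(0) = 0
  I: −2·(0) − (0) − (0) + (-2) + 2·(0) = -2
So the dimensions are [L⁵ I⁻²].

M: 0, L: 5, T: 0, I: -2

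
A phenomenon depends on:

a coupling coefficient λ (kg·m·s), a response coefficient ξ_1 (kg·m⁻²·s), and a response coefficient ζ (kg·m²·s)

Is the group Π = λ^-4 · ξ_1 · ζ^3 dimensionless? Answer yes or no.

yes

Sum the exponent of each base dimension across the product:
  M: −4·[λ]_M + [ξ_1]_M + 3·[ζ]_M = −4·(1) + (1) + 3·(1) = 0
  L: −4·[λ]_L + [ξ_1]_L + 3·[ζ]_L = −4·(1) + (-2) + 3·(2) = 0
  T: −4·[λ]_T + [ξ_1]_T + 3·[ζ]_T = −4·(1) + (1) + 3·(1) = 0
All base exponents vanish — dimensionless.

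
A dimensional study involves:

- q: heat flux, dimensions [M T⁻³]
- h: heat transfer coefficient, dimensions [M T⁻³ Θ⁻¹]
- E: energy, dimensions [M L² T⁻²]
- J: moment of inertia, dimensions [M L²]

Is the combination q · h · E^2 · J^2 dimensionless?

no

Sum the exponent of each base dimension across the product:
  M: [q]_M + [h]_M + 2·[E]_M + 2·[J]_M = (1) + (1) + 2·(1) + 2·(1) = 6
  L: [q]_L + [h]_L + 2·[E]_L + 2·[J]_L = (0) + (0) + 2·(2) + 2·(2) = 8
  T: [q]_T + [h]_T + 2·[E]_T + 2·[J]_T = (-3) + (-3) + 2·(-2) + 2·(0) = -10
  Θ: [q]_Θ + [h]_Θ + 2·[E]_Θ + 2·[J]_Θ = (0) + (-1) + 2·(0) + 2·(0) = -1
Net dimensions [M⁶ L⁸ T⁻¹⁰ Θ⁻¹] ≠ [1] — not dimensionless.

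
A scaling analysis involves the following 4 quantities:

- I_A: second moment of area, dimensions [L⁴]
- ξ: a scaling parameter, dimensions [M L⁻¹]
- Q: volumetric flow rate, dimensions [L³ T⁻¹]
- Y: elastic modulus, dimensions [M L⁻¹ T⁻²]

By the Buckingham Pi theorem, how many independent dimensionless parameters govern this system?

There are 4 variables and 3 base dimensions (M, L, T).
The dimension matrix has rank 3.
Independent dimensionless groups: 4 − 3 = 1.

1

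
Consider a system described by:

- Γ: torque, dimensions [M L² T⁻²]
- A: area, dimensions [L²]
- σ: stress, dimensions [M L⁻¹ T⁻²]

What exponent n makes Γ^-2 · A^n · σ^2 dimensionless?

Balance the L exponent: (2)·n from A, plus −2·(2) + 2·(-1) = -6 from the rest, must sum to zero.
2n − 6 = 0, so n = 3.

3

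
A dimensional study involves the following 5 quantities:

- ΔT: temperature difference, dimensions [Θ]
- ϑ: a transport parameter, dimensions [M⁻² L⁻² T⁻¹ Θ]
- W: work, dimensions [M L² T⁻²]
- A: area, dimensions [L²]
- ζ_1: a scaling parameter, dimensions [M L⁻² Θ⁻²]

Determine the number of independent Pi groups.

1

There are 5 variables and 4 base dimensions (M, L, T, Θ).
The dimension matrix has rank 4.
Independent dimensionless groups: 5 − 4 = 1.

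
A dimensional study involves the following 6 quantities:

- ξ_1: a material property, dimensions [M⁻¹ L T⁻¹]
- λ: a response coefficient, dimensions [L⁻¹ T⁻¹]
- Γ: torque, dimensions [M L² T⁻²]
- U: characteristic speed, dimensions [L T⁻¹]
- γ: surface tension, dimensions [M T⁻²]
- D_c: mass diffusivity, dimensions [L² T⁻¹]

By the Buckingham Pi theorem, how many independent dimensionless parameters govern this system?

3

There are 6 variables and 3 base dimensions (M, L, T).
The dimension matrix has rank 3.
Independent dimensionless groups: 6 − 3 = 3.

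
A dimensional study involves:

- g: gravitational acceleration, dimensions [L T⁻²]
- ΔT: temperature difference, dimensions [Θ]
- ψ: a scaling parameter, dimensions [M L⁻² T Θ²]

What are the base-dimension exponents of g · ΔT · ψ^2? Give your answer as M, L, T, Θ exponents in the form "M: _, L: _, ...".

M: 2, L: -3, T: 0, Θ: 5

Collect each base-dimension exponent across the product:
  M: (0) + (0) + 2·(1) = 2
  L: (1) + (0) + 2·(-2) = -3
  T: (-2) + (0) + 2·(1) = 0
  Θ: (0) + (1) + 2·(2) = 5
So the dimensions are [M² L⁻³ Θ⁵].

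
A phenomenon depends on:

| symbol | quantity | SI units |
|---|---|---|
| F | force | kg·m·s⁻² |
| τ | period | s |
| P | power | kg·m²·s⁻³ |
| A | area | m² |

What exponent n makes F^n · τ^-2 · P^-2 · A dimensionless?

2

Balance the M exponent: (1)·n from F, plus −2·(0) − 2·(1) + (0) = -2 from the rest, must sum to zero.
n − 2 = 0, so n = 2.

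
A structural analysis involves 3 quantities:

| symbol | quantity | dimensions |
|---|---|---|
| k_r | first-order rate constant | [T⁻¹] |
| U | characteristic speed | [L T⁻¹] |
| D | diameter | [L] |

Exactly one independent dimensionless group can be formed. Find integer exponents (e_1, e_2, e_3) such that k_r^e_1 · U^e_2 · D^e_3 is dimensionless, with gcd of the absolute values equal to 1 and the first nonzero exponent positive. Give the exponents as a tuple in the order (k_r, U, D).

L: e_1·(0) + e_2·(1) + e_3·(1) = 0
T: e_1·(-1) + e_2·(-1) + e_3·(0) = 0
Solving this homogeneous linear system for the smallest-integer solution (first nonzero entry positive) gives (1, -1, 1).

(1, -1, 1)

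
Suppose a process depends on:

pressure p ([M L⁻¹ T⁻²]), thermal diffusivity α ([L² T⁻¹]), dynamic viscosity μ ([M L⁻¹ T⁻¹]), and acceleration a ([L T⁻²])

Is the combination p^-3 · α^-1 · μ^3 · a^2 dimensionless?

Sum the exponent of each base dimension across the product:
  M: −3·[p]_M − [α]_M + 3·[μ]_M + 2·[a]_M = −3·(1) − (0) + 3·(1) + 2·(0) = 0
  L: −3·[p]_L − [α]_L + 3·[μ]_L + 2·[a]_L = −3·(-1) − (2) + 3·(-1) + 2·(1) = 0
  T: −3·[p]_T − [α]_T + 3·[μ]_T + 2·[a]_T = −3·(-2) − (-1) + 3·(-1) + 2·(-2) = 0
  N: −3·[p]_N − [α]_N + 3·[μ]_N + 2·[a]_N = −3·(0) − (0) + 3·(0) + 2·(0) = 0
All base exponents vanish — dimensionless.

yes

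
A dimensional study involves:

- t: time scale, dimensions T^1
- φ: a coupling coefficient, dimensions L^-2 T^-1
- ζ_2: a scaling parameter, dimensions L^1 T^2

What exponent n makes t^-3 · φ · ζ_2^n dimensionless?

Balance the L exponent: (1)·n from ζ_2, plus −3·(0) + (-2) = -2 from the rest, must sum to zero.
n − 2 = 0, so n = 2.

2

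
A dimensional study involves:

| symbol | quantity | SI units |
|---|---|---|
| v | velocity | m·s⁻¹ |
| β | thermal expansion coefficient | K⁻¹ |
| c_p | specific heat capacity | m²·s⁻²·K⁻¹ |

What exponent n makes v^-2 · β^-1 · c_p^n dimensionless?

1

Balance the L exponent: (2)·n from c_p, plus −2·(1) − (0) = -2 from the rest, must sum to zero.
2n − 2 = 0, so n = 1.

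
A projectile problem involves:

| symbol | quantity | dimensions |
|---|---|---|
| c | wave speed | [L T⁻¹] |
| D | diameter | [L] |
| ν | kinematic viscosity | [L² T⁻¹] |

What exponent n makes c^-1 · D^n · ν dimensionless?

-1

Balance the L exponent: (1)·n from D, plus −(1) + (2) = 1 from the rest, must sum to zero.
n + 1 = 0, so n = -1.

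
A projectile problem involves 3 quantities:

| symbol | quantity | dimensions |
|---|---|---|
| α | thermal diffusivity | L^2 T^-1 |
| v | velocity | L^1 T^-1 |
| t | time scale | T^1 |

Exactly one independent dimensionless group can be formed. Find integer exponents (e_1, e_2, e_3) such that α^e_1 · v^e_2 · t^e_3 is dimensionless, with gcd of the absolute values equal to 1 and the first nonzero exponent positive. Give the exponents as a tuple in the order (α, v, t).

(1, -2, -1)

L: e_1·(2) + e_2·(1) + e_3·(0) = 0
T: e_1·(-1) + e_2·(-1) + e_3·(1) = 0
Solving this homogeneous linear system for the smallest-integer solution (first nonzero entry positive) gives (1, -2, -1).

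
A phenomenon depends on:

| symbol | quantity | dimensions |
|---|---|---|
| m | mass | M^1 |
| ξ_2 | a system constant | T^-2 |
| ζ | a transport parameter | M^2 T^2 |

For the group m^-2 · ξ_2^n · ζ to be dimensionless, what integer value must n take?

1

Balance the T exponent: (-2)·n from ξ_2, plus −2·(0) + (2) = 2 from the rest, must sum to zero.
-2n + 2 = 0, so n = 1.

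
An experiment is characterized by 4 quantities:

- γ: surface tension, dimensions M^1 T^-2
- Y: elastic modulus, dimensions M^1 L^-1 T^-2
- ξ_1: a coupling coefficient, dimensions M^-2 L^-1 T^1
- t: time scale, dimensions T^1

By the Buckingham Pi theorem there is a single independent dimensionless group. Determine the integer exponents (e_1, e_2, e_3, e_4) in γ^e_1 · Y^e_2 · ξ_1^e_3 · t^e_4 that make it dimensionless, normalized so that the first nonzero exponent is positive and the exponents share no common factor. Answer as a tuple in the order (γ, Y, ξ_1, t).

M: e_1·(1) + e_2·(1) + e_3·(-2) + e_4·(0) = 0
L: e_1·(0) + e_2·(-1) + e_3·(-1) + e_4·(0) = 0
T: e_1·(-2) + e_2·(-2) + e_3·(1) + e_4·(1) = 0
Solving this homogeneous linear system for the smallest-integer solution (first nonzero entry positive) gives (3, -1, 1, 3).

(3, -1, 1, 3)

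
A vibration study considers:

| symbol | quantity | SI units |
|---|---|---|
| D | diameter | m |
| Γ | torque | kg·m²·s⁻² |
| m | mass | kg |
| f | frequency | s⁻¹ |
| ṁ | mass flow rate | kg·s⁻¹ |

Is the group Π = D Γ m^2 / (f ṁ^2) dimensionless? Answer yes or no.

Sum the exponent of each base dimension across the product:
  M: [D]_M + [Γ]_M + 2·[m]_M − [f]_M − 2·[ṁ]_M = (0) + (1) + 2·(1) − (0) − 2·(1) = 1
  L: [D]_L + [Γ]_L + 2·[m]_L − [f]_L − 2·[ṁ]_L = (1) + (2) + 2·(0) − (0) − 2·(0) = 3
  T: [D]_T + [Γ]_T + 2·[m]_T − [f]_T − 2·[ṁ]_T = (0) + (-2) + 2·(0) − (-1) − 2·(-1) = 1
Net dimensions [M L³ T] ≠ [1] — not dimensionless.

no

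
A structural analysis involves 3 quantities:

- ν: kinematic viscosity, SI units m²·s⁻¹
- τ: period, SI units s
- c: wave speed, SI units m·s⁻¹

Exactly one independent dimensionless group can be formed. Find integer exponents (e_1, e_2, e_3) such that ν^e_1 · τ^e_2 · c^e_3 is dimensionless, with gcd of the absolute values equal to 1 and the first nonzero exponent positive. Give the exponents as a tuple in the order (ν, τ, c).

(1, -1, -2)

L: e_1·(2) + e_2·(0) + e_3·(1) = 0
T: e_1·(-1) + e_2·(1) + e_3·(-1) = 0
Solving this homogeneous linear system for the smallest-integer solution (first nonzero entry positive) gives (1, -1, -2).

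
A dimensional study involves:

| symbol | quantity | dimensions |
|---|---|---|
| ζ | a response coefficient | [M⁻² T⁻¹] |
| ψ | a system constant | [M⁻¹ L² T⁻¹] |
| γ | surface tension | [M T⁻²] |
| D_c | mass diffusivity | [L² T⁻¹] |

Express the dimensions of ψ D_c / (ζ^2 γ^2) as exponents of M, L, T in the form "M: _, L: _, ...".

Collect each base-dimension exponent across the product:
  M: −2·(-2) + (-1) − 2·(1) + (0) = 1
  L: −2·(0) + (2) − 2·(0) + (2) = 4
  T: −2·(-1) + (-1) − 2·(-2) + (-1) = 4
So the dimensions are [M L⁴ T⁴].

M: 1, L: 4, T: 4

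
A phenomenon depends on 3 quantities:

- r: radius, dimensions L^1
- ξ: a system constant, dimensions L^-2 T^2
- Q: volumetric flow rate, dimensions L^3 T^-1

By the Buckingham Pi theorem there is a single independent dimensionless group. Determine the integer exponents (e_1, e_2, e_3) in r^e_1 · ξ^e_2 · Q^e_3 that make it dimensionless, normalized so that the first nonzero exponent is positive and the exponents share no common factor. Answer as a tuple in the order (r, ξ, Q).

(4, -1, -2)

L: e_1·(1) + e_2·(-2) + e_3·(3) = 0
T: e_1·(0) + e_2·(2) + e_3·(-1) = 0
Solving this homogeneous linear system for the smallest-integer solution (first nonzero entry positive) gives (4, -1, -2).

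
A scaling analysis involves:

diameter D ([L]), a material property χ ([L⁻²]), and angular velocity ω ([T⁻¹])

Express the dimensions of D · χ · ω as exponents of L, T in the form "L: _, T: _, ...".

Collect each base-dimension exponent across the product:
  L: (1) + (-2) + (0) = -1
  T: (0) + (0) + (-1) = -1
So the dimensions are [L⁻¹ T⁻¹].

L: -1, T: -1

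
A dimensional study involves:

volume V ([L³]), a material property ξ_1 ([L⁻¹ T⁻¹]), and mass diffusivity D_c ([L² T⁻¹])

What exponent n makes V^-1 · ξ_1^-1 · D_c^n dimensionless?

1

Balance the L exponent: (2)·n from D_c, plus −(3) − (-1) = -2 from the rest, must sum to zero.
2n − 2 = 0, so n = 1.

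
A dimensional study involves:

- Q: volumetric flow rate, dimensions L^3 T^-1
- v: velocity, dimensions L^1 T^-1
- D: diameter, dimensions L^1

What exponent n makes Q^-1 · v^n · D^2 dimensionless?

1

Balance the L exponent: (1)·n from v, plus −(3) + 2·(1) = -1 from the rest, must sum to zero.
n − 1 = 0, so n = 1.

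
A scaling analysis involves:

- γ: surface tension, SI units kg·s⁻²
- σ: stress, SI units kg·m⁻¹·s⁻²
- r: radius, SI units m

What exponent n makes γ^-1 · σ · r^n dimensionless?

Balance the L exponent: (1)·n from r, plus −(0) + (-1) = -1 from the rest, must sum to zero.
n − 1 = 0, so n = 1.

1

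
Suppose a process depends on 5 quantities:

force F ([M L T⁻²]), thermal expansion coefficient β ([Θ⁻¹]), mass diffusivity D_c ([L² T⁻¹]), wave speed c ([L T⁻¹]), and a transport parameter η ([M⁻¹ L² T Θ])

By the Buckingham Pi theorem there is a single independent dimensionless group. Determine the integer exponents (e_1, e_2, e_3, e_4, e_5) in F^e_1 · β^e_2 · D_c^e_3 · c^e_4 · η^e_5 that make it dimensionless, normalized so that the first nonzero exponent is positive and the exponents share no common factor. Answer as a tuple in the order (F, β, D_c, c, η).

(1, 1, -2, 1, 1)

M: e_1·(1) + e_2·(0) + e_3·(0) + e_4·(0) + e_5·(-1) = 0
L: e_1·(1) + e_2·(0) + e_3·(2) + e_4·(1) + e_5·(2) = 0
T: e_1·(-2) + e_2·(0) + e_3·(-1) + e_4·(-1) + e_5·(1) = 0
Θ: e_1·(0) + e_2·(-1) + e_3·(0) + e_4·(0) + e_5·(1) = 0
Solving this homogeneous linear system for the smallest-integer solution (first nonzero entry positive) gives (1, 1, -2, 1, 1).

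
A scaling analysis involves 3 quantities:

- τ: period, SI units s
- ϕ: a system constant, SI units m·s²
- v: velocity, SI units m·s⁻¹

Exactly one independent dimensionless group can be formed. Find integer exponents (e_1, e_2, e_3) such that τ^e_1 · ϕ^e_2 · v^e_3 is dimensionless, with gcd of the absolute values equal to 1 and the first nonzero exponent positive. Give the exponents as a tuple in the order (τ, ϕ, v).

L: e_1·(0) + e_2·(1) + e_3·(1) = 0
T: e_1·(1) + e_2·(2) + e_3·(-1) = 0
Solving this homogeneous linear system for the smallest-integer solution (first nonzero entry positive) gives (3, -1, 1).

(3, -1, 1)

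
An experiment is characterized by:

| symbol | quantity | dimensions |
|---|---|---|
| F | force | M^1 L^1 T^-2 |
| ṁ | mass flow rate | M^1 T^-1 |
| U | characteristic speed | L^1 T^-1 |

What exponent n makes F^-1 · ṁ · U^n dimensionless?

1

Balance the L exponent: (1)·n from U, plus −(1) + (0) = -1 from the rest, must sum to zero.
n − 1 = 0, so n = 1.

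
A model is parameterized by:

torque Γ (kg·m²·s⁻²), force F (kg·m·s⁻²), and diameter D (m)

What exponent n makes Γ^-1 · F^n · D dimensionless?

Balance the M exponent: (1)·n from F, plus −(1) + (0) = -1 from the rest, must sum to zero.
n − 1 = 0, so n = 1.

1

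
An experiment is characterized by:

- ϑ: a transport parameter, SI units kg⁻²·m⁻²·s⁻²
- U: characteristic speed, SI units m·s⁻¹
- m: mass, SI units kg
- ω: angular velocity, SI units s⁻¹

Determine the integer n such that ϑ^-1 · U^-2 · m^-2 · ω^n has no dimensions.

4

Balance the T exponent: (-1)·n from ω, plus −(-2) − 2·(-1) − 2·(0) = 4 from the rest, must sum to zero.
−n + 4 = 0, so n = 4.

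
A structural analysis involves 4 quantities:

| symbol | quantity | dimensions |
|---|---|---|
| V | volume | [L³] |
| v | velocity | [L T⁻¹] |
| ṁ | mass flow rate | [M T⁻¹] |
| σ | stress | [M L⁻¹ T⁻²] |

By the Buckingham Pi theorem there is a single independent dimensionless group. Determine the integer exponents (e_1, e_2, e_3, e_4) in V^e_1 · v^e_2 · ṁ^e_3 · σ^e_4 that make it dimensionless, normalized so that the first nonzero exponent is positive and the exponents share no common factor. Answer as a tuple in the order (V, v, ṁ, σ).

M: e_1·(0) + e_2·(0) + e_3·(1) + e_4·(1) = 0
L: e_1·(3) + e_2·(1) + e_3·(0) + e_4·(-1) = 0
T: e_1·(0) + e_2·(-1) + e_3·(-1) + e_4·(-2) = 0
Solving this homogeneous linear system for the smallest-integer solution (first nonzero entry positive) gives (2, -3, -3, 3).

(2, -3, -3, 3)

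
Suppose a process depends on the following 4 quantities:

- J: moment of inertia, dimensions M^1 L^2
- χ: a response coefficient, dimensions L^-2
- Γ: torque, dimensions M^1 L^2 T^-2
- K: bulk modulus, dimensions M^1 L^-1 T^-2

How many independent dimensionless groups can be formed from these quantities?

1

There are 4 variables and 3 base dimensions (M, L, T).
The dimension matrix has rank 3.
Independent dimensionless groups: 4 − 3 = 1.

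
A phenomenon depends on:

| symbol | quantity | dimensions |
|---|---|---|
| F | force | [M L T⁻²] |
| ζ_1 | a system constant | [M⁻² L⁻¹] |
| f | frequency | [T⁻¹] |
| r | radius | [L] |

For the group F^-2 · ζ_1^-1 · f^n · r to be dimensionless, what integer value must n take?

4

Balance the T exponent: (-1)·n from f, plus −2·(-2) − (0) + (0) = 4 from the rest, must sum to zero.
−n + 4 = 0, so n = 4.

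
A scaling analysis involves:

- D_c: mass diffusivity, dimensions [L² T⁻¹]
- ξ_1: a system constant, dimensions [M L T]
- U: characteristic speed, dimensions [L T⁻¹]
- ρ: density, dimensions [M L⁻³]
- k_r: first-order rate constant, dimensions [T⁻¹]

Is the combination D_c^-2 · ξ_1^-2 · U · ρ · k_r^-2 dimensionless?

Sum the exponent of each base dimension across the product:
  M: −2·[D_c]_M − 2·[ξ_1]_M + [U]_M + [ρ]_M − 2·[k_r]_M = −2·(0) − 2·(1) + (0) + (1) − 2·(0) = -1
  L: −2·[D_c]_L − 2·[ξ_1]_L + [U]_L + [ρ]_L − 2·[k_r]_L = −2·(2) − 2·(1) + (1) + (-3) − 2·(0) = -8
  T: −2·[D_c]_T − 2·[ξ_1]_T + [U]_T + [ρ]_T − 2·[k_r]_T = −2·(-1) − 2·(1) + (-1) + (0) − 2·(-1) = 1
Net dimensions [M⁻¹ L⁻⁸ T] ≠ [1] — not dimensionless.

no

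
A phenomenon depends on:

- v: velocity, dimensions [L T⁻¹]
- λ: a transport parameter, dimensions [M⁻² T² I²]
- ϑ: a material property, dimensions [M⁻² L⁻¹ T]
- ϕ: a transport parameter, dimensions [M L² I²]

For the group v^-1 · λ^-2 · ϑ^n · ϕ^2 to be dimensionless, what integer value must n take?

Balance the M exponent: (-2)·n from ϑ, plus −(0) − 2·(-2) + 2·(1) = 6 from the rest, must sum to zero.
-2n + 6 = 0, so n = 3.

3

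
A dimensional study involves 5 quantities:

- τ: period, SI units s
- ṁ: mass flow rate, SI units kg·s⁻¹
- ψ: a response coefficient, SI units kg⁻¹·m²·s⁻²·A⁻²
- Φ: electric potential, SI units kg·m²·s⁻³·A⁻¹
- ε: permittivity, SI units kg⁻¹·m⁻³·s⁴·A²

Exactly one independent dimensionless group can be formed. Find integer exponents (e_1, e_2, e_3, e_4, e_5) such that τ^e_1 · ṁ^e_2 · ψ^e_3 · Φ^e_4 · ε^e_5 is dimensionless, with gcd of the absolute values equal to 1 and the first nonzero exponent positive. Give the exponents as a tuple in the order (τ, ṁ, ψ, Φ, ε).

(1, 1, 1, 2, 2)

M: e_1·(0) + e_2·(1) + e_3·(-1) + e_4·(1) + e_5·(-1) = 0
L: e_1·(0) + e_2·(0) + e_3·(2) + e_4·(2) + e_5·(-3) = 0
T: e_1·(1) + e_2·(-1) + e_3·(-2) + e_4·(-3) + e_5·(4) = 0
I: e_1·(0) + e_2·(0) + e_3·(-2) + e_4·(-1) + e_5·(2) = 0
Solving this homogeneous linear system for the smallest-integer solution (first nonzero entry positive) gives (1, 1, 1, 2, 2).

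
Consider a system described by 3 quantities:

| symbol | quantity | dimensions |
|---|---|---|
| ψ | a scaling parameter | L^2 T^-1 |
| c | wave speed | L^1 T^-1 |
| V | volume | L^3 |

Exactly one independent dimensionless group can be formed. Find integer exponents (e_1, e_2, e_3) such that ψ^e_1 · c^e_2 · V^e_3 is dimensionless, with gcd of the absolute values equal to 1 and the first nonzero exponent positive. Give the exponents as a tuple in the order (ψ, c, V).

(3, -3, -1)

L: e_1·(2) + e_2·(1) + e_3·(3) = 0
T: e_1·(-1) + e_2·(-1) + e_3·(0) = 0
Solving this homogeneous linear system for the smallest-integer solution (first nonzero entry positive) gives (3, -3, -1).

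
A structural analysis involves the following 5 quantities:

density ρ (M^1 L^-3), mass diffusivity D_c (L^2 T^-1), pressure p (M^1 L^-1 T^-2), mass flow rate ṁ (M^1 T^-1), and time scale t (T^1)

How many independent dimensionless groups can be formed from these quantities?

2

There are 5 variables and 3 base dimensions (M, L, T).
The dimension matrix has rank 3.
Independent dimensionless groups: 5 − 3 = 2.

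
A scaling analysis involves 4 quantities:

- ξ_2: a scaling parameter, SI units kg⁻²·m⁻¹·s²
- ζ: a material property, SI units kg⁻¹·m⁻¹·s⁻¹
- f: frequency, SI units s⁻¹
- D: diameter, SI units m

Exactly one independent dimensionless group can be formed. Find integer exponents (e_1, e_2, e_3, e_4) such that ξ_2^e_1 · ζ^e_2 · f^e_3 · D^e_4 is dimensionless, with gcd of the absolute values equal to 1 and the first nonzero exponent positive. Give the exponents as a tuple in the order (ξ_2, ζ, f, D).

(1, -2, 4, -1)

M: e_1·(-2) + e_2·(-1) + e_3·(0) + e_4·(0) = 0
L: e_1·(-1) + e_2·(-1) + e_3·(0) + e_4·(1) = 0
T: e_1·(2) + e_2·(-1) + e_3·(-1) + e_4·(0) = 0
Solving this homogeneous linear system for the smallest-integer solution (first nonzero entry positive) gives (1, -2, 4, -1).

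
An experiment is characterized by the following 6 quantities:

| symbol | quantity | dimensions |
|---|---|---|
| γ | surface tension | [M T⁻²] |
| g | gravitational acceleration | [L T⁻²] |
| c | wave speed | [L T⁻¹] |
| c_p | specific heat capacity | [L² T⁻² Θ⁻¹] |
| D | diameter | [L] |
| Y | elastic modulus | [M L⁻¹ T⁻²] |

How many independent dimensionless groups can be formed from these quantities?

There are 6 variables and 4 base dimensions (M, L, T, Θ).
The dimension matrix has rank 4.
Independent dimensionless groups: 6 − 4 = 2.

2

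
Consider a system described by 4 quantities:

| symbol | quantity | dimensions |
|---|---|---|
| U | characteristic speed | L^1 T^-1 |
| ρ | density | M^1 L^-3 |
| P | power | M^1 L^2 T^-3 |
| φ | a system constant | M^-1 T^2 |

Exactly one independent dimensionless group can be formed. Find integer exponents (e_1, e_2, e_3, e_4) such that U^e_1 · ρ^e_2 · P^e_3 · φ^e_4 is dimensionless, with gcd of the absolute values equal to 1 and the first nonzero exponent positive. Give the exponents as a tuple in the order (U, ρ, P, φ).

M: e_1·(0) + e_2·(1) + e_3·(1) + e_4·(-1) = 0
L: e_1·(1) + e_2·(-3) + e_3·(2) + e_4·(0) = 0
T: e_1·(-1) + e_2·(0) + e_3·(-3) + e_4·(2) = 0
Solving this homogeneous linear system for the smallest-integer solution (first nonzero entry positive) gives (1, 1, 1, 2).

(1, 1, 1, 2)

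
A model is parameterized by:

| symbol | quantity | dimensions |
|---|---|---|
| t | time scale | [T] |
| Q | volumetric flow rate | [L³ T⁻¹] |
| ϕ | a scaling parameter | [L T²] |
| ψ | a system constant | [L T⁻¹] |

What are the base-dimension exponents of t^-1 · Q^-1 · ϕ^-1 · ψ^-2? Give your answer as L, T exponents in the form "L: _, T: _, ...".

L: -6, T: 0

Collect each base-dimension exponent across the product:
  L: −(0) − (3) − (1) − 2·(1) = -6
  T: −(1) − (-1) − (2) − 2·(-1) = 0
So the dimensions are [L⁻⁶].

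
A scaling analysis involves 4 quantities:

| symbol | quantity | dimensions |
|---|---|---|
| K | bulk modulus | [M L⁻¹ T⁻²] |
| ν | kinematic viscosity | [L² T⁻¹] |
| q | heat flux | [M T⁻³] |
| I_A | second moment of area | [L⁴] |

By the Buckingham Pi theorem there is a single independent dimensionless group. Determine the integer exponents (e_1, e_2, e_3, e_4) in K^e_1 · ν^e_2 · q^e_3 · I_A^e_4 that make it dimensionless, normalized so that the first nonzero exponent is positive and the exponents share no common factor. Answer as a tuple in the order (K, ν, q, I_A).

(4, 4, -4, -1)

M: e_1·(1) + e_2·(0) + e_3·(1) + e_4·(0) = 0
L: e_1·(-1) + e_2·(2) + e_3·(0) + e_4·(4) = 0
T: e_1·(-2) + e_2·(-1) + e_3·(-3) + e_4·(0) = 0
Solving this homogeneous linear system for the smallest-integer solution (first nonzero entry positive) gives (4, 4, -4, -1).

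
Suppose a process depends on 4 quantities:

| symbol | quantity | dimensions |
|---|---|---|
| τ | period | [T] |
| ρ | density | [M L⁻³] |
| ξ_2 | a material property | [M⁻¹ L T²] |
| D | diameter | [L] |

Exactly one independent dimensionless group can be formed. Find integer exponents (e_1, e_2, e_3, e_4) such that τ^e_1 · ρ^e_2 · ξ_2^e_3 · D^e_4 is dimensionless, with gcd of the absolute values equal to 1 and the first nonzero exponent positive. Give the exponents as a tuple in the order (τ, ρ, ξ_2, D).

(2, -1, -1, -2)

M: e_1·(0) + e_2·(1) + e_3·(-1) + e_4·(0) = 0
L: e_1·(0) + e_2·(-3) + e_3·(1) + e_4·(1) = 0
T: e_1·(1) + e_2·(0) + e_3·(2) + e_4·(0) = 0
Solving this homogeneous linear system for the smallest-integer solution (first nonzero entry positive) gives (2, -1, -1, -2).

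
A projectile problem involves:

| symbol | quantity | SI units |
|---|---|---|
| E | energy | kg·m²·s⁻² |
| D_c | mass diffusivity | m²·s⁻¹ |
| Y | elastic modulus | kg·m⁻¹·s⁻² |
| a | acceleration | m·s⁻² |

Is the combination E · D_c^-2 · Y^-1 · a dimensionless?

yes

Sum the exponent of each base dimension across the product:
  M: [E]_M − 2·[D_c]_M − [Y]_M + [a]_M = (1) − 2·(0) − (1) + (0) = 0
  L: [E]_L − 2·[D_c]_L − [Y]_L + [a]_L = (2) − 2·(2) − (-1) + (1) = 0
  T: [E]_T − 2·[D_c]_T − [Y]_T + [a]_T = (-2) − 2·(-1) − (-2) + (-2) = 0
All base exponents vanish — dimensionless.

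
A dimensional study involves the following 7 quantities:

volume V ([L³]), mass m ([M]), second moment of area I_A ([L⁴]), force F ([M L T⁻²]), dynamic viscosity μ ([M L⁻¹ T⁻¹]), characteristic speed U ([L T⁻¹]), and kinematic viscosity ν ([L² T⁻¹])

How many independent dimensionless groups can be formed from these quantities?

4

There are 7 variables and 3 base dimensions (M, L, T).
The dimension matrix has rank 3.
Independent dimensionless groups: 7 − 3 = 4.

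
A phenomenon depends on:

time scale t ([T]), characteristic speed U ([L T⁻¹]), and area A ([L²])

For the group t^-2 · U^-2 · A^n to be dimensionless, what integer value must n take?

1

Balance the L exponent: (2)·n from A, plus −2·(0) − 2·(1) = -2 from the rest, must sum to zero.
2n − 2 = 0, so n = 1.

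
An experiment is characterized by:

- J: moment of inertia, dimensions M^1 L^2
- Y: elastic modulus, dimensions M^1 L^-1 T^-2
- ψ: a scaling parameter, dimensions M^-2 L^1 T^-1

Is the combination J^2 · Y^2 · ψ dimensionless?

Sum the exponent of each base dimension across the product:
  M: 2·[J]_M + 2·[Y]_M + [ψ]_M = 2·(1) + 2·(1) + (-2) = 2
  L: 2·[J]_L + 2·[Y]_L + [ψ]_L = 2·(2) + 2·(-1) + (1) = 3
  T: 2·[J]_T + 2·[Y]_T + [ψ]_T = 2·(0) + 2·(-2) + (-1) = -5
Net dimensions [M² L³ T⁻⁵] ≠ [1] — not dimensionless.

no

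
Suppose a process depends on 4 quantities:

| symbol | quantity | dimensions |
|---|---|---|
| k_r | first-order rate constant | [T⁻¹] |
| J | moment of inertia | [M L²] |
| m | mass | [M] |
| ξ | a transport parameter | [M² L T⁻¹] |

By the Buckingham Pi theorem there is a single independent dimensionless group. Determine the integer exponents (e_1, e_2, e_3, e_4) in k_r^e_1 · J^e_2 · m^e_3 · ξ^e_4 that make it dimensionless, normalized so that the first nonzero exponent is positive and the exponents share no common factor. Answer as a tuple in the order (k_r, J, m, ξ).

(2, 1, 3, -2)

M: e_1·(0) + e_2·(1) + e_3·(1) + e_4·(2) = 0
L: e_1·(0) + e_2·(2) + e_3·(0) + e_4·(1) = 0
T: e_1·(-1) + e_2·(0) + e_3·(0) + e_4·(-1) = 0
Solving this homogeneous linear system for the smallest-integer solution (first nonzero entry positive) gives (2, 1, 3, -2).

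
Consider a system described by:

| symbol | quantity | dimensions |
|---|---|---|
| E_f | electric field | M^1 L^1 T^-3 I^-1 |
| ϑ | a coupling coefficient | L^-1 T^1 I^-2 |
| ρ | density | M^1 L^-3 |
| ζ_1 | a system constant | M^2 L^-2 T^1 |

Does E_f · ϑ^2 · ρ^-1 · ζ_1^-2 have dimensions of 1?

no

Sum the exponent of each base dimension across the product:
  M: [E_f]_M + 2·[ϑ]_M − [ρ]_M − 2·[ζ_1]_M = (1) + 2·(0) − (1) − 2·(2) = -4
  L: [E_f]_L + 2·[ϑ]_L − [ρ]_L − 2·[ζ_1]_L = (1) + 2·(-1) − (-3) − 2·(-2) = 6
  T: [E_f]_T + 2·[ϑ]_T − [ρ]_T − 2·[ζ_1]_T = (-3) + 2·(1) − (0) − 2·(1) = -3
  I: [E_f]_I + 2·[ϑ]_I − [ρ]_I − 2·[ζ_1]_I = (-1) + 2·(-2) − (0) − 2·(0) = -5
Net dimensions [M⁻⁴ L⁶ T⁻³ I⁻⁵] ≠ [1] — not dimensionless.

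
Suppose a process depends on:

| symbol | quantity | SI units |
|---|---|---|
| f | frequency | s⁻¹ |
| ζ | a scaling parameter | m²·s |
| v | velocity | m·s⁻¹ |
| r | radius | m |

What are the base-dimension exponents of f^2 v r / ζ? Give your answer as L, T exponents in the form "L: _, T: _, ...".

Collect each base-dimension exponent across the product:
  L: 2·(0) − (2) + (1) + (1) = 0
  T: 2·(-1) − (1) + (-1) + (0) = -4
So the dimensions are [T⁻⁴].

L: 0, T: -4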